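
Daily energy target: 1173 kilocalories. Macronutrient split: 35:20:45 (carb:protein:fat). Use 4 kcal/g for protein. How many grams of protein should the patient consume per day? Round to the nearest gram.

59 g/day

Protein energy = 20% × 1173 = 234.6 kcal.
At 4 kcal/g: 234.6 ÷ 4 = 58.65 g.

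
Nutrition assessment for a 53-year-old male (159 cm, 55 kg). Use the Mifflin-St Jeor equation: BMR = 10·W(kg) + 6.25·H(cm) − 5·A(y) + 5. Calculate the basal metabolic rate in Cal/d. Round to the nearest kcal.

1284 Cal/d

Mifflin-St Jeor (male): BMR = 10(55) + 6.25(159) − 5(53) + 5 = 550 + 993.75 − 265 + 5 = 1283.75 kcal/day.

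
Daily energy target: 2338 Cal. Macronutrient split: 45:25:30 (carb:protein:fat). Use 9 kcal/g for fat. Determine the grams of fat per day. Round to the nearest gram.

78 g/day

Fat energy = 30% × 2338 = 701.4 kcal.
At 9 kcal/g: 701.4 ÷ 9 = 77.9333 g.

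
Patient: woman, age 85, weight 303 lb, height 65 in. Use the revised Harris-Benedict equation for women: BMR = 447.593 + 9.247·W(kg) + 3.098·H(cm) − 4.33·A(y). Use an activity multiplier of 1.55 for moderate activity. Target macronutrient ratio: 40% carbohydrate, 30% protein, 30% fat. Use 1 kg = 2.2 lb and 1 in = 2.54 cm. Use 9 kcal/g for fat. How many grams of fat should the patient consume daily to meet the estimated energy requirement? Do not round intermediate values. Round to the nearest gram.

96 g/day

Convert to metric: weight = 303 ÷ 2.2 = 137.7273 kg; height = 65 × 2.54 = 165.1 cm.
Harris-Benedict: BMR = 447.593 + 9.247(137.7273) + 3.098(165.1) − 4.33(85) = 1864.5869 kcal/day.
TEE = 1864.5869 × 1.55 = 2890.1097 kcal/day.
Fat energy = 30% × 2890.1097 = 867.0329 kcal.
Fat = 867.0329 ÷ 9 kcal/g = 96.337 g.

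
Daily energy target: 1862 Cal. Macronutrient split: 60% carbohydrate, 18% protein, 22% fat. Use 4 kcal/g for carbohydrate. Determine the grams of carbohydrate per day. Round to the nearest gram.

Carbohydrate energy = 60% × 1862 = 1117.2 kcal.
At 4 kcal/g: 1117.2 ÷ 4 = 279.3 g.

279 g/day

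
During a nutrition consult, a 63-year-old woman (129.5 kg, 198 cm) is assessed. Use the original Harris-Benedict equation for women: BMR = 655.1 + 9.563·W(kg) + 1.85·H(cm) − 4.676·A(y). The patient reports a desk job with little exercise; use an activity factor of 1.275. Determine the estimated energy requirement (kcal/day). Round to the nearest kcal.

2506 kcal/day

Harris-Benedict: BMR = 655.1 + 9.563(129.5) + 1.85(198) − 4.676(63) = 1965.2205 kcal/day.
TEE = BMR × activity factor = 1965.2205 × 1.275 = 2505.6561 kcal/day.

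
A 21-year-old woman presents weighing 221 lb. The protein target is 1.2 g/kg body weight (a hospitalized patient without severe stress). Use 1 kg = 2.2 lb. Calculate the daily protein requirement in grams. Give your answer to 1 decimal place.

Weight in kg = 221 ÷ 2.2 = 100.4545 kg.
Protein = 1.2 g/kg × 100.4545 kg = 120.5455 g/day.

120.5 g/day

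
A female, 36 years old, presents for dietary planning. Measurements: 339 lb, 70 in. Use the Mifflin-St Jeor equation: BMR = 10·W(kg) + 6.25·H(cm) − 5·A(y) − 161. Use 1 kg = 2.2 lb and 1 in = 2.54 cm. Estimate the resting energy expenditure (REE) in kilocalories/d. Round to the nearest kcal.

Convert to metric: weight = 339 ÷ 2.2 = 154.0909 kg; height = 70 × 2.54 = 177.8 cm.
Mifflin-St Jeor (female): BMR = 10(154.0909) + 6.25(177.8) − 5(36) − 161 = 1540.9091 + 1111.25 − 180 − 161 = 2311.1591 kcal/day.

2311 kilocalories/d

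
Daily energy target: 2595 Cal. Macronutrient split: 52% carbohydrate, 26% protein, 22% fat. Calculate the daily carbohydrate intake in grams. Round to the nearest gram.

337 g/day

Carbohydrate energy = 52% × 2595 = 1349.4 kcal.
At 4 kcal/g: 1349.4 ÷ 4 = 337.35 g.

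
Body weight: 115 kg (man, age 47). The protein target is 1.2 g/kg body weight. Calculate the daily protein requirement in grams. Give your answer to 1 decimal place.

Protein = 1.2 g/kg × 115 kg = 138 g/day.

138.0 g/day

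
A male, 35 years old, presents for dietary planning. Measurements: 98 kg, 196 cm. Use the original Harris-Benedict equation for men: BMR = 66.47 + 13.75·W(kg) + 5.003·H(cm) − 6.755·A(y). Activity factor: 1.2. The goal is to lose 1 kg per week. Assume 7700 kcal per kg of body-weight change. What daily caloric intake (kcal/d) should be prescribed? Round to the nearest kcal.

Harris-Benedict: BMR = 66.47 + 13.75(98) + 5.003(196) − 6.755(35) = 2158.133 kcal/day.
TEE = 2158.133 × 1.2 = 2589.7596 kcal/day.
Required daily deficit = 1 × 7700 ÷ 7 = 1100 kcal/day.
Target intake = 2589.7596 − 1100 = 1489.7596 kcal/day.

1490 kcal/d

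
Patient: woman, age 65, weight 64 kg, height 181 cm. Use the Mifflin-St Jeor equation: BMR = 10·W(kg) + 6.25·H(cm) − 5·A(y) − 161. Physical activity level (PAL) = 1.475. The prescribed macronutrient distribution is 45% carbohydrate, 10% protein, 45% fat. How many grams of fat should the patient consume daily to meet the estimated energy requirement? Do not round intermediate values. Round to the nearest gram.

95 g/day

Mifflin-St Jeor (female): BMR = 10(64) + 6.25(181) − 5(65) − 161 = 640 + 1131.25 − 325 − 161 = 1285.25 kcal/day.
TEE = 1285.25 × 1.475 = 1895.7438 kcal/day.
Fat energy = 45% × 1895.7438 = 853.0847 kcal.
Fat = 853.0847 ÷ 9 kcal/g = 94.7872 g.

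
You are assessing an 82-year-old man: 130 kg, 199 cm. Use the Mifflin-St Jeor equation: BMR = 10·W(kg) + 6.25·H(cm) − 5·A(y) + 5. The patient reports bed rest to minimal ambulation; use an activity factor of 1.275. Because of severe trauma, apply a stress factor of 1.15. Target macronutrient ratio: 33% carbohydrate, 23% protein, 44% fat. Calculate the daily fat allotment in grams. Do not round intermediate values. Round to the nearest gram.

153 g/day

Mifflin-St Jeor (male): BMR = 10(130) + 6.25(199) − 5(82) + 5 = 1300 + 1243.75 − 410 + 5 = 2138.75 kcal/day.
TEE = 2138.75 × 1.275 = 2726.9063 kcal/day.
With stress factor 1.15: 2726.9063 × 1.15 = 3135.9422 kcal/day.
Fat energy = 44% × 3135.9422 = 1379.8146 kcal.
Fat = 1379.8146 ÷ 9 kcal/g = 153.3127 g.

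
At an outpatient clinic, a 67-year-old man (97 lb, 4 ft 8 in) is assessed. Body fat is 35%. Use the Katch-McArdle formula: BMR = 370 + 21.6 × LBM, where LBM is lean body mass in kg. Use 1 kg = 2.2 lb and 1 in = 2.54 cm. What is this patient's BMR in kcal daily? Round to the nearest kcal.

989 kcal daily

Convert to metric: weight = 97 ÷ 2.2 = 44.0909 kg; height = (4×12 + 8) × 2.54 = 56 × 2.54 = 142.24 cm.
LBM = 44.0909 × (1 − 0.35) = 28.6591 kg. Katch-McArdle: BMR = 370 + 21.6 × 28.6591 = 989.0364 kcal/day.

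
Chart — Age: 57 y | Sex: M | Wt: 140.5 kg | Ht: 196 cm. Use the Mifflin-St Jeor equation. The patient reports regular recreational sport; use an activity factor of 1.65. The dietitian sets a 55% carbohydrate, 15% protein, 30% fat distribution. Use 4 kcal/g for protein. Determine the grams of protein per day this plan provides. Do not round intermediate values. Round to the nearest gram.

145 g/day

Mifflin-St Jeor (male): BMR = 10(140.5) + 6.25(196) − 5(57) + 5 = 1405 + 1225 − 285 + 5 = 2350 kcal/day.
TEE = 2350 × 1.65 = 3877.5 kcal/day.
Protein energy = 15% × 3877.5 = 581.625 kcal.
Protein = 581.625 ÷ 4 kcal/g = 145.4063 g.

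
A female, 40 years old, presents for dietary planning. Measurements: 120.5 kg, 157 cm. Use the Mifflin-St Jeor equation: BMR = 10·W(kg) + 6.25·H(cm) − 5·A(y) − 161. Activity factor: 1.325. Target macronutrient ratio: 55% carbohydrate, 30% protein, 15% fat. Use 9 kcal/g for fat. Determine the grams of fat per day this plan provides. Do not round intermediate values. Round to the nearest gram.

Mifflin-St Jeor (female): BMR = 10(120.5) + 6.25(157) − 5(40) − 161 = 1205 + 981.25 − 200 − 161 = 1825.25 kcal/day.
TEE = 1825.25 × 1.325 = 2418.4563 kcal/day.
Fat energy = 15% × 2418.4563 = 362.7684 kcal.
Fat = 362.7684 ÷ 9 kcal/g = 40.3076 g.

40 g/day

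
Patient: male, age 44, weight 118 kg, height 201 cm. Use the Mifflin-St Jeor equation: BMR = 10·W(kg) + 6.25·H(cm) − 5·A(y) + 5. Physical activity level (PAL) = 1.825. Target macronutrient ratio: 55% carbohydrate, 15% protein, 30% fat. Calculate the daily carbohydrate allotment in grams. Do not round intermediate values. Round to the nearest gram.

Mifflin-St Jeor (male): BMR = 10(118) + 6.25(201) − 5(44) + 5 = 1180 + 1256.25 − 220 + 5 = 2221.25 kcal/day.
TEE = 2221.25 × 1.825 = 4053.7813 kcal/day.
Carbohydrate energy = 55% × 4053.7813 = 2229.5797 kcal.
Carbohydrate = 2229.5797 ÷ 4 kcal/g = 557.3949 g.

557 g/day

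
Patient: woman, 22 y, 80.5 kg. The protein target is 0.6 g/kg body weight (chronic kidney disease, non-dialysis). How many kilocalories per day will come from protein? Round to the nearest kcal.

Protein = 0.6 g/kg × 80.5 kg = 48.3 g/day.
Protein energy = 48.3 g × 4 kcal/g = 193.2 kcal/day.

193 kcal/day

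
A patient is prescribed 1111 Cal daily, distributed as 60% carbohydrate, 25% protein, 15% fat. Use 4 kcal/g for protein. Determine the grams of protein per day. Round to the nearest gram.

69 g/day

Protein energy = 25% × 1111 = 277.75 kcal.
At 4 kcal/g: 277.75 ÷ 4 = 69.4375 g.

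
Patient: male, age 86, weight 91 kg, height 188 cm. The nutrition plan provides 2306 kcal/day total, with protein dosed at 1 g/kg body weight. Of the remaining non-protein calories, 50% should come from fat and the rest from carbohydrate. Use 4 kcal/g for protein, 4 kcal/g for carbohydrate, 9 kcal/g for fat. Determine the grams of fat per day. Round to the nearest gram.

108 g/day

Protein = 1 × 91 = 91 g → 91 × 4 = 364 kcal.
Non-protein calories = 2306 − 364 = 1942 kcal.
Fat: 50% × 1942 = 971 kcal; carbohydrate: 971 kcal.
Fat: 971 kcal ÷ 9 kcal/g = 107.8889 g.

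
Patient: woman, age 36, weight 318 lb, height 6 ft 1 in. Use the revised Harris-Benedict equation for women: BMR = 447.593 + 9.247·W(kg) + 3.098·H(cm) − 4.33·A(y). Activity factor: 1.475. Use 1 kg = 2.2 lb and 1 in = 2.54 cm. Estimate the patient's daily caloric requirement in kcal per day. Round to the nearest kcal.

3249 kcal per day

Convert to metric: weight = 318 ÷ 2.2 = 144.5455 kg; height = (6×12 + 1) × 2.54 = 73 × 2.54 = 185.42 cm.
Harris-Benedict: BMR = 447.593 + 9.247(144.5455) + 3.098(185.42) − 4.33(36) = 2202.756 kcal/day.
TEE = BMR × activity factor = 2202.756 × 1.475 = 3249.0651 kcal/day.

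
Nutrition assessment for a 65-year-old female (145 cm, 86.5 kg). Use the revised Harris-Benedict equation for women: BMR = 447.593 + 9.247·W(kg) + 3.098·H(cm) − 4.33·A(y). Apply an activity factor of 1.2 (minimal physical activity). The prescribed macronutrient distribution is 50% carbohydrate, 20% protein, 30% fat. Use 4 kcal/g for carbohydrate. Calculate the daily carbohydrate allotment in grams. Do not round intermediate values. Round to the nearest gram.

212 g/day

Harris-Benedict: BMR = 447.593 + 9.247(86.5) + 3.098(145) − 4.33(65) = 1415.2185 kcal/day.
TEE = 1415.2185 × 1.2 = 1698.2622 kcal/day.
Carbohydrate energy = 50% × 1698.2622 = 849.1311 kcal.
Carbohydrate = 849.1311 ÷ 4 kcal/g = 212.2828 g.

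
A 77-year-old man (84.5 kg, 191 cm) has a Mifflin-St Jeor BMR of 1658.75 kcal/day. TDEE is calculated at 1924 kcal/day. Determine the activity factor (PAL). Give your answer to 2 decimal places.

Activity factor = TEE ÷ BMR = 1924 ÷ 1658.75 = 1.16.

1.16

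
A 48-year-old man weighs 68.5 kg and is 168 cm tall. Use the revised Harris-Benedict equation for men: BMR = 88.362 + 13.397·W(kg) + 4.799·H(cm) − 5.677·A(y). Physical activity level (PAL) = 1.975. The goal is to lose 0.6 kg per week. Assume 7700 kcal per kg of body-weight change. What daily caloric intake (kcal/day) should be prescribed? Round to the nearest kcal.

2381 kcal/day

Harris-Benedict: BMR = 88.362 + 13.397(68.5) + 4.799(168) − 5.677(48) = 1539.7925 kcal/day.
TEE = 1539.7925 × 1.975 = 3041.0902 kcal/day.
Required daily deficit = 0.6 × 7700 ÷ 7 = 660 kcal/day.
Target intake = 3041.0902 − 660 = 2381.0902 kcal/day.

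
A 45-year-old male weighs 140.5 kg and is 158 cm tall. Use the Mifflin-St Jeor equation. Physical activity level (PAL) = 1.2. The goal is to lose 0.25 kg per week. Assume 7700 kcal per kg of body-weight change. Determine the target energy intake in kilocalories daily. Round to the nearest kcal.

2332 kilocalories daily

Mifflin-St Jeor (male): BMR = 10(140.5) + 6.25(158) − 5(45) + 5 = 1405 + 987.5 − 225 + 5 = 2172.5 kcal/day.
TEE = 2172.5 × 1.2 = 2607 kcal/day.
Required daily deficit = 0.25 × 7700 ÷ 7 = 275 kcal/day.
Target intake = 2607 − 275 = 2332 kcal/day.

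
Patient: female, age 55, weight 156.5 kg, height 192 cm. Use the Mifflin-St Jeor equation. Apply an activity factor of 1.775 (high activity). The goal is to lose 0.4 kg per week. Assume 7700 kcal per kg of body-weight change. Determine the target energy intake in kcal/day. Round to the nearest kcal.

3694 kcal/day

Mifflin-St Jeor (female): BMR = 10(156.5) + 6.25(192) − 5(55) − 161 = 1565 + 1200 − 275 − 161 = 2329 kcal/day.
TEE = 2329 × 1.775 = 4133.975 kcal/day.
Required daily deficit = 0.4 × 7700 ÷ 7 = 440 kcal/day.
Target intake = 4133.975 − 440 = 3693.975 kcal/day.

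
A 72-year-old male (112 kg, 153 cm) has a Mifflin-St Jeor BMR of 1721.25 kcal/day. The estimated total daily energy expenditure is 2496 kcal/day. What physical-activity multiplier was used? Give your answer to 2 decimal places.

Activity factor = TEE ÷ BMR = 2496 ÷ 1721.25 = 1.45.

1.45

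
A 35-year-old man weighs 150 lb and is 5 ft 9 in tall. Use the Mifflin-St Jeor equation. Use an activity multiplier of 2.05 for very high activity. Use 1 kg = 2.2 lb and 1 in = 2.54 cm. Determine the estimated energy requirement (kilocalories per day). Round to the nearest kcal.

3295 kilocalories per day

Convert to metric: weight = 150 ÷ 2.2 = 68.1818 kg; height = (5×12 + 9) × 2.54 = 69 × 2.54 = 175.26 cm.
Mifflin-St Jeor (male): BMR = 10(68.1818) + 6.25(175.26) − 5(35) + 5 = 681.8182 + 1095.375 − 175 + 5 = 1607.1932 kcal/day.
TEE = BMR × activity factor = 1607.1932 × 2.05 = 3294.746 kcal/day.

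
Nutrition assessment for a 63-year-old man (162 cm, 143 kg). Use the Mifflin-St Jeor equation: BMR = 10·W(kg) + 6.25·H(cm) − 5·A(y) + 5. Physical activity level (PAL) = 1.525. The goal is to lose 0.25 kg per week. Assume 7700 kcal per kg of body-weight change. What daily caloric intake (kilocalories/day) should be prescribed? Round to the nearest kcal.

Mifflin-St Jeor (male): BMR = 10(143) + 6.25(162) − 5(63) + 5 = 1430 + 1012.5 − 315 + 5 = 2132.5 kcal/day.
TEE = 2132.5 × 1.525 = 3252.0625 kcal/day.
Required daily deficit = 0.25 × 7700 ÷ 7 = 275 kcal/day.
Target intake = 3252.0625 − 275 = 2977.0625 kcal/day.

2977 kilocalories/day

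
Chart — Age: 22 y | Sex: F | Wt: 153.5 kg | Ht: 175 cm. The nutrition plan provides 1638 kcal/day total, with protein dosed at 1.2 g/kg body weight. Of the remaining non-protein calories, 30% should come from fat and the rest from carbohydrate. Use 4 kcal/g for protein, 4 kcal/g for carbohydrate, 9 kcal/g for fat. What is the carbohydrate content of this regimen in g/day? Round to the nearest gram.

158 g/day

Protein = 1.2 × 153.5 = 184.2 g → 184.2 × 4 = 736.8 kcal.
Non-protein calories = 1638 − 736.8 = 901.2 kcal.
Fat: 30% × 901.2 = 270.36 kcal; carbohydrate: 630.84 kcal.
Carbohydrate: 630.84 kcal ÷ 4 kcal/g = 157.71 g.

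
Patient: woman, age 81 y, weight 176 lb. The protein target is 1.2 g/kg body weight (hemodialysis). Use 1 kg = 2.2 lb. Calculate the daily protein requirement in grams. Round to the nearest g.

Weight in kg = 176 ÷ 2.2 = 80 kg.
Protein = 1.2 g/kg × 80 kg = 96 g/day.

96 g/day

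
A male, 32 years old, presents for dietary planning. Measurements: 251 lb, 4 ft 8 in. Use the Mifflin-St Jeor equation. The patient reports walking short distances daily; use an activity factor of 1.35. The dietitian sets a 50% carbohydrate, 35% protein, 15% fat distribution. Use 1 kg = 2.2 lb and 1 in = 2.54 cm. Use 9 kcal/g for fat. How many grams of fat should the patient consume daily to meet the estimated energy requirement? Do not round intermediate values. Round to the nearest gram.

42 g/day

Convert to metric: weight = 251 ÷ 2.2 = 114.0909 kg; height = (4×12 + 8) × 2.54 = 56 × 2.54 = 142.24 cm.
Mifflin-St Jeor (male): BMR = 10(114.0909) + 6.25(142.24) − 5(32) + 5 = 1140.9091 + 889 − 160 + 5 = 1874.9091 kcal/day.
TEE = 1874.9091 × 1.35 = 2531.1273 kcal/day.
Fat energy = 15% × 2531.1273 = 379.6691 kcal.
Fat = 379.6691 ÷ 9 kcal/g = 42.1855 g.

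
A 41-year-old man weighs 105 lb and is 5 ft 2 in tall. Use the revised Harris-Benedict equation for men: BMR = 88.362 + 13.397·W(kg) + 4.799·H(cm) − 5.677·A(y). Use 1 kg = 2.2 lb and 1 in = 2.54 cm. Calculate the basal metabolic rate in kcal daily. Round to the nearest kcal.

Convert to metric: weight = 105 ÷ 2.2 = 47.7273 kg; height = (5×12 + 2) × 2.54 = 62 × 2.54 = 157.48 cm.
Harris-Benedict: BMR = 88.362 + 13.397(47.7273) + 4.799(157.48) − 5.677(41) = 1250.7538 kcal/day.

1251 kcal daily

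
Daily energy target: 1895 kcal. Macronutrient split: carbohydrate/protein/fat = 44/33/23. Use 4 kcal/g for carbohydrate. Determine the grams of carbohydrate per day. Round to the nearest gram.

208 g/day

Carbohydrate energy = 44% × 1895 = 833.8 kcal.
At 4 kcal/g: 833.8 ÷ 4 = 208.45 g.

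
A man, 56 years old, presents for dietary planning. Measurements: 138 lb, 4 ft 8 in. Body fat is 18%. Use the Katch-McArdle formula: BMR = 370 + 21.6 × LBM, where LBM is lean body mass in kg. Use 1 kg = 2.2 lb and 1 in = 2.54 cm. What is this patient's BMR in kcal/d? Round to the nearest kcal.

Convert to metric: weight = 138 ÷ 2.2 = 62.7273 kg; height = (4×12 + 8) × 2.54 = 56 × 2.54 = 142.24 cm.
LBM = 62.7273 × (1 − 0.18) = 51.4364 kg. Katch-McArdle: BMR = 370 + 21.6 × 51.4364 = 1481.0255 kcal/day.

1481 kcal/d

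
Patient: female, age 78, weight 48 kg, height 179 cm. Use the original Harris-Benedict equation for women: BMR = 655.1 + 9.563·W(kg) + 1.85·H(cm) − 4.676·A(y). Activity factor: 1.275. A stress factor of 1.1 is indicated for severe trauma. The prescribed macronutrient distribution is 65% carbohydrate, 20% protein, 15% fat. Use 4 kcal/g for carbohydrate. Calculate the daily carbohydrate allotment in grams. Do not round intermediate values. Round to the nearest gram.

246 g/day

Harris-Benedict: BMR = 655.1 + 9.563(48) + 1.85(179) − 4.676(78) = 1080.546 kcal/day.
TEE = 1080.546 × 1.275 = 1377.6962 kcal/day.
With stress factor 1.1: 1377.6962 × 1.1 = 1515.4658 kcal/day.
Carbohydrate energy = 65% × 1515.4658 = 985.0527 kcal.
Carbohydrate = 985.0527 ÷ 4 kcal/g = 246.2632 g.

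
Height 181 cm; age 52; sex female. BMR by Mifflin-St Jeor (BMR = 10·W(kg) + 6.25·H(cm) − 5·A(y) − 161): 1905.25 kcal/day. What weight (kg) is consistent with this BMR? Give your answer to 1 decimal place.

1905.25 = 10·W + 6.25(181) − 5(52) − 161
10·W = 1905.25 − 710.25 = 1195, so W = 119.5 kg.

119.5 kg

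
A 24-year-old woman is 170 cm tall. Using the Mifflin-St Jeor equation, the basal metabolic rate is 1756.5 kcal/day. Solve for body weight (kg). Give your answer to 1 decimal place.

97.5 kg

1756.5 = 10·W + 6.25(170) − 5(24) − 161
10·W = 1756.5 − 781.5 = 975, so W = 97.5 kg.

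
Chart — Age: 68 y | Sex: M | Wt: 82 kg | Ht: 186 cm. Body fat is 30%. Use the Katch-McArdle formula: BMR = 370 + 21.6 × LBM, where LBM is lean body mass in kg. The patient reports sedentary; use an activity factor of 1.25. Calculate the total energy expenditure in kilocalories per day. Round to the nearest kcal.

2012 kilocalories per day

LBM = 82 × (1 − 0.3) = 57.4 kg. Katch-McArdle: BMR = 370 + 21.6 × 57.4 = 1609.84 kcal/day.
TEE = BMR × activity factor = 1609.84 × 1.25 = 2012.3 kcal/day.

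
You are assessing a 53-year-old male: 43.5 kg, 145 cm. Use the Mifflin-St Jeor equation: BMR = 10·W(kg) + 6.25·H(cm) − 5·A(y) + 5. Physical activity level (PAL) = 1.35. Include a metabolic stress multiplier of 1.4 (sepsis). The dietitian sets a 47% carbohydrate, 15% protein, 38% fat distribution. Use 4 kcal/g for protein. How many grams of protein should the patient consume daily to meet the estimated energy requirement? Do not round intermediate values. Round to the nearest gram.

77 g/day

Mifflin-St Jeor (male): BMR = 10(43.5) + 6.25(145) − 5(53) + 5 = 435 + 906.25 − 265 + 5 = 1081.25 kcal/day.
TEE = 1081.25 × 1.35 = 1459.6875 kcal/day.
With stress factor 1.4: 1459.6875 × 1.4 = 2043.5625 kcal/day.
Protein energy = 15% × 2043.5625 = 306.5344 kcal.
Protein = 306.5344 ÷ 4 kcal/g = 76.6336 g.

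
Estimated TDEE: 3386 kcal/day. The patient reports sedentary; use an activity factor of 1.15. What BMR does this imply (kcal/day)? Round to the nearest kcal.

BMR = TEE ÷ activity factor = 3386 ÷ 1.15 = 2944.3478 kcal/day.

2944 kcal/day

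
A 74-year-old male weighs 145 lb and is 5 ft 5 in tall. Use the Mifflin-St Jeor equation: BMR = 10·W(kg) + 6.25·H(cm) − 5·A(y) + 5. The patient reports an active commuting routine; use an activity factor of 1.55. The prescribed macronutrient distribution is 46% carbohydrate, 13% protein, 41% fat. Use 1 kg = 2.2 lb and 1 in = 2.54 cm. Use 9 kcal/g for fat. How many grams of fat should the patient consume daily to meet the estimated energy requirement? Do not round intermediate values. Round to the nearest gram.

94 g/day

Convert to metric: weight = 145 ÷ 2.2 = 65.9091 kg; height = (5×12 + 5) × 2.54 = 65 × 2.54 = 165.1 cm.
Mifflin-St Jeor (male): BMR = 10(65.9091) + 6.25(165.1) − 5(74) + 5 = 659.0909 + 1031.875 − 370 + 5 = 1325.9659 kcal/day.
TEE = 1325.9659 × 1.55 = 2055.2472 kcal/day.
Fat energy = 41% × 2055.2472 = 842.6513 kcal.
Fat = 842.6513 ÷ 9 kcal/g = 93.6279 g.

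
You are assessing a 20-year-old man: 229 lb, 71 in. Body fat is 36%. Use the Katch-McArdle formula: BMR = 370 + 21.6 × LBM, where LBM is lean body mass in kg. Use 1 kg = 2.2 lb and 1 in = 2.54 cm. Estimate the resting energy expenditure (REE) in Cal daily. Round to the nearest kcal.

1809 Cal daily

Convert to metric: weight = 229 ÷ 2.2 = 104.0909 kg; height = 71 × 2.54 = 180.34 cm.
LBM = 104.0909 × (1 − 0.36) = 66.6182 kg. Katch-McArdle: BMR = 370 + 21.6 × 66.6182 = 1808.9527 kcal/day.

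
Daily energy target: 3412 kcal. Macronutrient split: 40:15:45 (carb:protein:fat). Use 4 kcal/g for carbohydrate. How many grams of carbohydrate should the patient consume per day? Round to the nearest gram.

341 g/day

Carbohydrate energy = 40% × 3412 = 1364.8 kcal.
At 4 kcal/g: 1364.8 ÷ 4 = 341.2 g.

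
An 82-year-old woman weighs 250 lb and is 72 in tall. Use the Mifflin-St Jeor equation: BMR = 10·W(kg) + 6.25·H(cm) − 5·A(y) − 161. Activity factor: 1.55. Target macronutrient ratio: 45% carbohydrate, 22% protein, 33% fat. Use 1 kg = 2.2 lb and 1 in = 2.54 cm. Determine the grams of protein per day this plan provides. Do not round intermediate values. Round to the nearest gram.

Convert to metric: weight = 250 ÷ 2.2 = 113.6364 kg; height = 72 × 2.54 = 182.88 cm.
Mifflin-St Jeor (female): BMR = 10(113.6364) + 6.25(182.88) − 5(82) − 161 = 1136.3636 + 1143 − 410 − 161 = 1708.3636 kcal/day.
TEE = 1708.3636 × 1.55 = 2647.9636 kcal/day.
Protein energy = 22% × 2647.9636 = 582.552 kcal.
Protein = 582.552 ÷ 4 kcal/g = 145.638 g.

146 g/day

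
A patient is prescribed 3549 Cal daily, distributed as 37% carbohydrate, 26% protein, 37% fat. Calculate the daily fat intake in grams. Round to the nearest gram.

Fat energy = 37% × 3549 = 1313.13 kcal.
At 9 kcal/g: 1313.13 ÷ 9 = 145.9033 g.

146 g/day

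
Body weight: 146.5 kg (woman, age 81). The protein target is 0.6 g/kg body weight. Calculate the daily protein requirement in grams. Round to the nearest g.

88 g/day

Protein = 0.6 g/kg × 146.5 kg = 87.9 g/day.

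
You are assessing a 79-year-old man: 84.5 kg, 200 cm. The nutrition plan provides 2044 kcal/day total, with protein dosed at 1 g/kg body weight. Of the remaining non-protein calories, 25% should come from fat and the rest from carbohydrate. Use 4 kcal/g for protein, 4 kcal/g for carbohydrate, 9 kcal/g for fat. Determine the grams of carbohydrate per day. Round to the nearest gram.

Protein = 1 × 84.5 = 84.5 g → 84.5 × 4 = 338 kcal.
Non-protein calories = 2044 − 338 = 1706 kcal.
Fat: 25% × 1706 = 426.5 kcal; carbohydrate: 1279.5 kcal.
Carbohydrate: 1279.5 kcal ÷ 4 kcal/g = 319.875 g.

320 g/day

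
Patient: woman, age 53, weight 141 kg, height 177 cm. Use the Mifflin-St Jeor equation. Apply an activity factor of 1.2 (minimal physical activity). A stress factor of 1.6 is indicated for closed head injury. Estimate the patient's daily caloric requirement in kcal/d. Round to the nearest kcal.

Mifflin-St Jeor (female): BMR = 10(141) + 6.25(177) − 5(53) − 161 = 1410 + 1106.25 − 265 − 161 = 2090.25 kcal/day.
TEE = BMR × activity factor = 2090.25 × 1.2 = 2508.3 kcal/day.
Apply stress factor: 2508.3 × 1.6 = 4013.28 kcal/day.

4013 kcal/d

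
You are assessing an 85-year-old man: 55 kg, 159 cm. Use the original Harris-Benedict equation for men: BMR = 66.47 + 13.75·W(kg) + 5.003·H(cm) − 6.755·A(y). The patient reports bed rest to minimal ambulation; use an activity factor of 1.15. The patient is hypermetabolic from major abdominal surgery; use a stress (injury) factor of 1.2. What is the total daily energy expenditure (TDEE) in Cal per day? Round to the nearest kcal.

1441 Cal per day

Harris-Benedict: BMR = 66.47 + 13.75(55) + 5.003(159) − 6.755(85) = 1044.022 kcal/day.
TEE = BMR × activity factor = 1044.022 × 1.15 = 1200.6253 kcal/day.
Apply stress factor: 1200.6253 × 1.2 = 1440.7504 kcal/day.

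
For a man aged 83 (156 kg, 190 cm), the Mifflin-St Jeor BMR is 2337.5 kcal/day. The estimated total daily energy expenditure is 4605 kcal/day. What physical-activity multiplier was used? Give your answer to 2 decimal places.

Activity factor = TEE ÷ BMR = 4605 ÷ 2337.5 = 1.97.

1.97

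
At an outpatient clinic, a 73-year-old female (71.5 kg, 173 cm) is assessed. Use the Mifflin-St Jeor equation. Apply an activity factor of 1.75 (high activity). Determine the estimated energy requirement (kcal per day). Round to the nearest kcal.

Mifflin-St Jeor (female): BMR = 10(71.5) + 6.25(173) − 5(73) − 161 = 715 + 1081.25 − 365 − 161 = 1270.25 kcal/day.
TEE = BMR × activity factor = 1270.25 × 1.75 = 2222.9375 kcal/day.

2223 kcal per day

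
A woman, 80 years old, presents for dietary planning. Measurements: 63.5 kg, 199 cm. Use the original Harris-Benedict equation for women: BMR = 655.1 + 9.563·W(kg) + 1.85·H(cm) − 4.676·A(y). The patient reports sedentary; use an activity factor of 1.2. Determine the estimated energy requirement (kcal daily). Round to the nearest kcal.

1508 kcal daily

Harris-Benedict: BMR = 655.1 + 9.563(63.5) + 1.85(199) − 4.676(80) = 1256.4205 kcal/day.
TEE = BMR × activity factor = 1256.4205 × 1.2 = 1507.7046 kcal/day.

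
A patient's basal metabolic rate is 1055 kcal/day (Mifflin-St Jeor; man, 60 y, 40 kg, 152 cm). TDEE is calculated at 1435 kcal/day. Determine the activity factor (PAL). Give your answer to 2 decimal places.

1.36

Activity factor = TEE ÷ BMR = 1435 ÷ 1055 = 1.36.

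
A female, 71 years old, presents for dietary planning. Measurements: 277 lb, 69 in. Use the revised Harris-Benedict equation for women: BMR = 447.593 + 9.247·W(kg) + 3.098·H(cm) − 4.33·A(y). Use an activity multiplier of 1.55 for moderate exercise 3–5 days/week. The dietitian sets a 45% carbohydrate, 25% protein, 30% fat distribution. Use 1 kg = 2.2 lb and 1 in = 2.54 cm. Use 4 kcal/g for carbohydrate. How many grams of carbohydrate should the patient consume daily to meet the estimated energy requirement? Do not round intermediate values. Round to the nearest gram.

Convert to metric: weight = 277 ÷ 2.2 = 125.9091 kg; height = 69 × 2.54 = 175.26 cm.
Harris-Benedict: BMR = 447.593 + 9.247(125.9091) + 3.098(175.26) − 4.33(71) = 1847.3998 kcal/day.
TEE = 1847.3998 × 1.55 = 2863.4698 kcal/day.
Carbohydrate energy = 45% × 2863.4698 = 1288.5614 kcal.
Carbohydrate = 1288.5614 ÷ 4 kcal/g = 322.1403 g.

322 g/day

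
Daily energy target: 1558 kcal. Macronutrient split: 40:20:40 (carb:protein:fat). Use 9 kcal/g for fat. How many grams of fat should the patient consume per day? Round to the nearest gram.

Fat energy = 40% × 1558 = 623.2 kcal.
At 9 kcal/g: 623.2 ÷ 9 = 69.2444 g.

69 g/day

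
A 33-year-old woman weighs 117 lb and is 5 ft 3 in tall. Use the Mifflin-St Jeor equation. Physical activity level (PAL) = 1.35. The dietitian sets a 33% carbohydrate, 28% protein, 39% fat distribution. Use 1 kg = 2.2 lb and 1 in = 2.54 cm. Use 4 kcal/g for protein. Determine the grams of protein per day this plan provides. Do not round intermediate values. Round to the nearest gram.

Convert to metric: weight = 117 ÷ 2.2 = 53.1818 kg; height = (5×12 + 3) × 2.54 = 63 × 2.54 = 160.02 cm.
Mifflin-St Jeor (female): BMR = 10(53.1818) + 6.25(160.02) − 5(33) − 161 = 531.8182 + 1000.125 − 165 − 161 = 1205.9432 kcal/day.
TEE = 1205.9432 × 1.35 = 1628.0233 kcal/day.
Protein energy = 28% × 1628.0233 = 455.8465 kcal.
Protein = 455.8465 ÷ 4 kcal/g = 113.9616 g.

114 g/day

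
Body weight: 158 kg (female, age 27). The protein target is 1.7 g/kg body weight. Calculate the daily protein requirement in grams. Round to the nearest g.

269 g/day

Protein = 1.7 g/kg × 158 kg = 268.6 g/day.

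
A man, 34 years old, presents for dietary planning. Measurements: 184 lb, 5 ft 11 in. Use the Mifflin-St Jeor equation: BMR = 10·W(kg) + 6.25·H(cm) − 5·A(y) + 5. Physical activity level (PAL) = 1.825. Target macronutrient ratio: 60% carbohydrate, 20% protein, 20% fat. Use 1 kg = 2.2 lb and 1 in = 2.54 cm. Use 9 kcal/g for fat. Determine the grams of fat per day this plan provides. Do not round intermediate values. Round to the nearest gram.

Convert to metric: weight = 184 ÷ 2.2 = 83.6364 kg; height = (5×12 + 11) × 2.54 = 71 × 2.54 = 180.34 cm.
Mifflin-St Jeor (male): BMR = 10(83.6364) + 6.25(180.34) − 5(34) + 5 = 836.3636 + 1127.125 − 170 + 5 = 1798.4886 kcal/day.
TEE = 1798.4886 × 1.825 = 3282.2418 kcal/day.
Fat energy = 20% × 3282.2418 = 656.4484 kcal.
Fat = 656.4484 ÷ 9 kcal/g = 72.9387 g.

73 g/day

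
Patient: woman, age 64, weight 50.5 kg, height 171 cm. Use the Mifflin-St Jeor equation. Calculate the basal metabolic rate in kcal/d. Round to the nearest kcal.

Mifflin-St Jeor (female): BMR = 10(50.5) + 6.25(171) − 5(64) − 161 = 505 + 1068.75 − 320 − 161 = 1092.75 kcal/day.

1093 kcal/d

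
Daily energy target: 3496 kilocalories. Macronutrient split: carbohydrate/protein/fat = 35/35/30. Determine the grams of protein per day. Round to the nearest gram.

Protein energy = 35% × 3496 = 1223.6 kcal.
At 4 kcal/g: 1223.6 ÷ 4 = 305.9 g.

306 g/day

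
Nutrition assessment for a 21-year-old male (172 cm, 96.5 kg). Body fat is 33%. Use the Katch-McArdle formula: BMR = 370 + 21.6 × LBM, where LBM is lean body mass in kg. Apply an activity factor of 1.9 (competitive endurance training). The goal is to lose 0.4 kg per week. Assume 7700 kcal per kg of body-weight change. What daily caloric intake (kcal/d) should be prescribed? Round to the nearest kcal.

LBM = 96.5 × (1 − 0.33) = 64.655 kg. Katch-McArdle: BMR = 370 + 21.6 × 64.655 = 1766.548 kcal/day.
TEE = 1766.548 × 1.9 = 3356.4412 kcal/day.
Required daily deficit = 0.4 × 7700 ÷ 7 = 440 kcal/day.
Target intake = 3356.4412 − 440 = 2916.4412 kcal/day.

2916 kcal/d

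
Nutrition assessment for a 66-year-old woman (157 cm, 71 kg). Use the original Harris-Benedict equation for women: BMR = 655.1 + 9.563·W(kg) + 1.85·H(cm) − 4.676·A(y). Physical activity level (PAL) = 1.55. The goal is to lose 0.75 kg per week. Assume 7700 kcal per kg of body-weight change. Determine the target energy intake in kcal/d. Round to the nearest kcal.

1215 kcal/d

Harris-Benedict: BMR = 655.1 + 9.563(71) + 1.85(157) − 4.676(66) = 1315.907 kcal/day.
TEE = 1315.907 × 1.55 = 2039.6559 kcal/day.
Required daily deficit = 0.75 × 7700 ÷ 7 = 825 kcal/day.
Target intake = 2039.6559 − 825 = 1214.6559 kcal/day.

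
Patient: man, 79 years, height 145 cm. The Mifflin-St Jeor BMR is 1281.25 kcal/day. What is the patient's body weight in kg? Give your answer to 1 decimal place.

1281.25 = 10·W + 6.25(145) − 5(79) + 5
10·W = 1281.25 − 516.25 = 765, so W = 76.5 kg.

76.5 kg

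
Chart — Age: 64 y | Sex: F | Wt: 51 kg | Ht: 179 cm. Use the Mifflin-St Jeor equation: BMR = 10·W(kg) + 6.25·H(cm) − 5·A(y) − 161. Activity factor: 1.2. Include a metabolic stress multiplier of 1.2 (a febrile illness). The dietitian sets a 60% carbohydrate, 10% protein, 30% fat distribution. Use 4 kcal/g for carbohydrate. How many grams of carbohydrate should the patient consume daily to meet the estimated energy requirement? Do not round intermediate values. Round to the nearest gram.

248 g/day

Mifflin-St Jeor (female): BMR = 10(51) + 6.25(179) − 5(64) − 161 = 510 + 1118.75 − 320 − 161 = 1147.75 kcal/day.
TEE = 1147.75 × 1.2 = 1377.3 kcal/day.
With stress factor 1.2: 1377.3 × 1.2 = 1652.76 kcal/day.
Carbohydrate energy = 60% × 1652.76 = 991.656 kcal.
Carbohydrate = 991.656 ÷ 4 kcal/g = 247.914 g.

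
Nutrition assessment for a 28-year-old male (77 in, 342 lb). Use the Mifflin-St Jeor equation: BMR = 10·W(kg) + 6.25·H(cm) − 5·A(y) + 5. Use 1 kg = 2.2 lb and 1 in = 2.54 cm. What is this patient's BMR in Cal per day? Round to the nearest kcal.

2642 Cal per day

Convert to metric: weight = 342 ÷ 2.2 = 155.4545 kg; height = 77 × 2.54 = 195.58 cm.
Mifflin-St Jeor (male): BMR = 10(155.4545) + 6.25(195.58) − 5(28) + 5 = 1554.5455 + 1222.375 − 140 + 5 = 2641.9205 kcal/day.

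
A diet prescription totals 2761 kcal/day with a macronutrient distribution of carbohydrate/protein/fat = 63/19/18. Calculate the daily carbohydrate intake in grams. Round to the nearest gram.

Carbohydrate energy = 63% × 2761 = 1739.43 kcal.
At 4 kcal/g: 1739.43 ÷ 4 = 434.8575 g.

435 g/day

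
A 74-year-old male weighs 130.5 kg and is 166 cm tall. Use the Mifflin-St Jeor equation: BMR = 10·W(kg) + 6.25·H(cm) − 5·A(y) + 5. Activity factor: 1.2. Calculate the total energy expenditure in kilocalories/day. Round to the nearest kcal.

Mifflin-St Jeor (male): BMR = 10(130.5) + 6.25(166) − 5(74) + 5 = 1305 + 1037.5 − 370 + 5 = 1977.5 kcal/day.
TEE = BMR × activity factor = 1977.5 × 1.2 = 2373 kcal/day.

2373 kilocalories/day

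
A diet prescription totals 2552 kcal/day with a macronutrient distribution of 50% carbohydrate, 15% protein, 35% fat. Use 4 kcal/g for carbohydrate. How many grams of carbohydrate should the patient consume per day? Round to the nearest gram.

Carbohydrate energy = 50% × 2552 = 1276 kcal.
At 4 kcal/g: 1276 ÷ 4 = 319 g.

319 g/day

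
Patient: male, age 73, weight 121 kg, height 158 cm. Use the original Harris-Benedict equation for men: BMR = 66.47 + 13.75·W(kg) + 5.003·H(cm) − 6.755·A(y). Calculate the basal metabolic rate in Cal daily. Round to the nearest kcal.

2028 Cal daily

Harris-Benedict: BMR = 66.47 + 13.75(121) + 5.003(158) − 6.755(73) = 2027.579 kcal/day.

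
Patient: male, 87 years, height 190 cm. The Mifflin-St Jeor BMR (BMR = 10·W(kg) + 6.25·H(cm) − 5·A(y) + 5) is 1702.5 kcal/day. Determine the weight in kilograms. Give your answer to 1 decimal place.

1702.5 = 10·W + 6.25(190) − 5(87) + 5
10·W = 1702.5 − 757.5 = 945, so W = 94.5 kg.

94.5 kg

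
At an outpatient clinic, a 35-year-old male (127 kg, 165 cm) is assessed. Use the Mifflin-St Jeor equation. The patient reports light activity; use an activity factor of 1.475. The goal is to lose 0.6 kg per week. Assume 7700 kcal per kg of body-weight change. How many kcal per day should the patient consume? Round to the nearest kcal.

2484 kcal per day

Mifflin-St Jeor (male): BMR = 10(127) + 6.25(165) − 5(35) + 5 = 1270 + 1031.25 − 175 + 5 = 2131.25 kcal/day.
TEE = 2131.25 × 1.475 = 3143.5938 kcal/day.
Required daily deficit = 0.6 × 7700 ÷ 7 = 660 kcal/day.
Target intake = 3143.5938 − 660 = 2483.5938 kcal/day.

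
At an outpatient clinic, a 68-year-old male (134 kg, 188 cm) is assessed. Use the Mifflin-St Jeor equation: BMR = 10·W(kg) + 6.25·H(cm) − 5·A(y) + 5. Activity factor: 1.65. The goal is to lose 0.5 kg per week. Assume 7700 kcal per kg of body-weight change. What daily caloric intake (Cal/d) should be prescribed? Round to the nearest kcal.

Mifflin-St Jeor (male): BMR = 10(134) + 6.25(188) − 5(68) + 5 = 1340 + 1175 − 340 + 5 = 2180 kcal/day.
TEE = 2180 × 1.65 = 3597 kcal/day.
Required daily deficit = 0.5 × 7700 ÷ 7 = 550 kcal/day.
Target intake = 3597 − 550 = 3047 kcal/day.

3047 Cal/d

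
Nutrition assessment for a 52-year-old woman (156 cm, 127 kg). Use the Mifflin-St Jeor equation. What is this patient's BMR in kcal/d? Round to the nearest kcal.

1824 kcal/d

Mifflin-St Jeor (female): BMR = 10(127) + 6.25(156) − 5(52) − 161 = 1270 + 975 − 260 − 161 = 1824 kcal/day.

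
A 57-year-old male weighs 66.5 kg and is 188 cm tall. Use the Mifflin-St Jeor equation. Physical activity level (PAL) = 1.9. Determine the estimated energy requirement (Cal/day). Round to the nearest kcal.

2964 Cal/day

Mifflin-St Jeor (male): BMR = 10(66.5) + 6.25(188) − 5(57) + 5 = 665 + 1175 − 285 + 5 = 1560 kcal/day.
TEE = BMR × activity factor = 1560 × 1.9 = 2964 kcal/day.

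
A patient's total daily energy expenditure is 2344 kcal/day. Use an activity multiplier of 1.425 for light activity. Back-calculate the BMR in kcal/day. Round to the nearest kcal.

1645 kcal/day

BMR = TEE ÷ activity factor = 2344 ÷ 1.425 = 1644.9123 kcal/day.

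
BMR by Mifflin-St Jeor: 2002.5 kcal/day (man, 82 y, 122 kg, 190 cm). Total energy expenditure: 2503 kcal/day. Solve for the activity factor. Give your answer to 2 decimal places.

Activity factor = TEE ÷ BMR = 2503 ÷ 2002.5 = 1.25.

1.25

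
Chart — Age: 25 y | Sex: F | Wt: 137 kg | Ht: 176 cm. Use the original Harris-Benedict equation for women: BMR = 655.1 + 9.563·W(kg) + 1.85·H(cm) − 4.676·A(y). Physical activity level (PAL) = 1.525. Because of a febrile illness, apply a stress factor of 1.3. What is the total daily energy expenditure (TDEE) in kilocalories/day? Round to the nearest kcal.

4310 kilocalories/day

Harris-Benedict: BMR = 655.1 + 9.563(137) + 1.85(176) − 4.676(25) = 2173.931 kcal/day.
TEE = BMR × activity factor = 2173.931 × 1.525 = 3315.2448 kcal/day.
Apply stress factor: 3315.2448 × 1.3 = 4309.8182 kcal/day.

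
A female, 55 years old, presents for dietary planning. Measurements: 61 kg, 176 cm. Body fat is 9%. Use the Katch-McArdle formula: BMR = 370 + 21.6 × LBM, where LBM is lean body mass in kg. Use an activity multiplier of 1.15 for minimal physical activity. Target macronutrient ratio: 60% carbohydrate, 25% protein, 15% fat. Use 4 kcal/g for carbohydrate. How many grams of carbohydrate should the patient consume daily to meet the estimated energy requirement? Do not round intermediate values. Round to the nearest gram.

271 g/day

LBM = 61 × (1 − 0.09) = 55.51 kg. Katch-McArdle: BMR = 370 + 21.6 × 55.51 = 1569.016 kcal/day.
TEE = 1569.016 × 1.15 = 1804.3684 kcal/day.
Carbohydrate energy = 60% × 1804.3684 = 1082.621 kcal.
Carbohydrate = 1082.621 ÷ 4 kcal/g = 270.6553 g.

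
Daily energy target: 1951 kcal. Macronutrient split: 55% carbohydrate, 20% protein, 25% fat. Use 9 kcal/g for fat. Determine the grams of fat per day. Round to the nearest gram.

Fat energy = 25% × 1951 = 487.75 kcal.
At 9 kcal/g: 487.75 ÷ 9 = 54.1944 g.

54 g/day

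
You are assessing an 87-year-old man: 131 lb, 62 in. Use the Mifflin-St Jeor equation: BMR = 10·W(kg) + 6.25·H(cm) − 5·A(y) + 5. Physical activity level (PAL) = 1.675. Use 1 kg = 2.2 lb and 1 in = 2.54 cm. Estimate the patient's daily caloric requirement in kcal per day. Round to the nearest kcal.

Convert to metric: weight = 131 ÷ 2.2 = 59.5455 kg; height = 62 × 2.54 = 157.48 cm.
Mifflin-St Jeor (male): BMR = 10(59.5455) + 6.25(157.48) − 5(87) + 5 = 595.4545 + 984.25 − 435 + 5 = 1149.7045 kcal/day.
TEE = BMR × activity factor = 1149.7045 × 1.675 = 1925.7551 kcal/day.

1926 kcal per day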